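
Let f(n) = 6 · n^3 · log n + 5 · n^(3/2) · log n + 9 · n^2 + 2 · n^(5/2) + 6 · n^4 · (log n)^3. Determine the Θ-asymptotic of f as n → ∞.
f(n) ∈ Θ(n^4 · (log n)^3)

Compare the terms by growth order. For large n, n^a · (log n)^b dominates n^a' · (log n)^b' iff a > a', or (a = a' and b > b'). Ranking the 5 terms shows the dominant one is 6 · n^4 · (log n)^3. Hence f(n) ∈ Θ(n^4 · (log n)^3).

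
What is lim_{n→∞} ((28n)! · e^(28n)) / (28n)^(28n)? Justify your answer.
lim = ∞

Stirling: (28n)! ~ sqrt(2π·28n) · (28n/e)^(28n). Hence
  (28n)! · e^(28n) / (28n)^(28n) ~ sqrt(2π·28n) = sqrt(2π·28) · sqrt(n) → ∞.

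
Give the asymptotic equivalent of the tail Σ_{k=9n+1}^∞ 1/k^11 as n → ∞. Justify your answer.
Σ_{k>9n} 1/k^11 ~ 1/(10 · (9n)^10)

Compare to the integral: ∫_{9n}^∞ x^(−11) dx = [−x^(−10)/10]_{9n}^∞ = 1/((11−1)·(9n)^10). Euler-Maclaurin then gives
  Σ_{k>9n} 1/k^11 = ∫_{9n}^∞ dx/x^11 − 1/(2·(9n)^11) + O(1/(9n)^12).
(Equivalently this is ζ(11) − Σ_{k≤9n} 1/k^11.)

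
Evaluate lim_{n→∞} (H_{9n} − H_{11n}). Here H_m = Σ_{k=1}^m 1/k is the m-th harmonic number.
lim = ln(9/11)

Euler-Maclaurin gives H_m = ln m + γ + 1/(2m) + O(1/m^2). The γ and O(1/m) terms cancel in the difference:
  H_{9n} − H_{11n} = ln(9n) − ln(11n) + O(1/n) = ln(9/11) + O(1/n).
Hence the limit is ln(9/11).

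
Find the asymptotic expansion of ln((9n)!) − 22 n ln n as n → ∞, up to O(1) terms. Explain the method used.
ln((9n)!) − 22 n ln n = −13 n ln n + 9(ln 9 − 1) n + (1/2) ln(2π·9n) + O(1/n)

Stirling: ln((9n)!) = 9n ln(9n) − 9n + (1/2) ln(2π·9n) + O(1/n).
Expand 9n ln(9n) = 9n (ln n + ln 9) = 9n ln n + 9n ln 9.
Subtract 22n ln n: leading term is (9 − 22) n ln n = −13 n ln n. The next term is 9n ln 9 − 9n = 9(ln 9 − 1) n. Then the (1/2) ln(2π·9n) correction.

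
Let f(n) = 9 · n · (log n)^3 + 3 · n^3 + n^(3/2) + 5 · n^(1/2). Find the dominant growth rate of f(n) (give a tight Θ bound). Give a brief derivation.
f(n) ∈ Θ(n^3)

Compare the terms by growth order. For large n, n^a · (log n)^b dominates n^a' · (log n)^b' iff a > a', or (a = a' and b > b'). Ranking the 4 terms shows the dominant one is 3 · n^3. Hence f(n) ∈ Θ(n^3).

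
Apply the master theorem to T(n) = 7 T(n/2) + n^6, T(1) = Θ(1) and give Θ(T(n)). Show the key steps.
T(n) = Θ(n^6)

log_2 7 ≈ 2.807. f(n) = n^6 dominates n^(log_2 7) since 6 > 2.807, and the regularity condition a·f(n/b) = 7·(n/2)^6 = (7/64)·n^6 ≤ c·f(n) holds with c = 7/64 ≈ 0.109 < 1. So this is Case 3: T(n) = Θ(f(n)) = Θ(n^6).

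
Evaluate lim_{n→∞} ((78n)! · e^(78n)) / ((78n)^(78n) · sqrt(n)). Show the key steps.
lim = sqrt(2π·78)

Stirling: (78n)! ~ sqrt(2π·78n) · (78n/e)^(78n). Hence
  (78n)! · e^(78n) / (78n)^(78n) ~ sqrt(2π·78n).
Dividing by sqrt(n): sqrt(2π·78n) / sqrt(n) = sqrt(2π·78) · n^((1−1)/2), so the limit is sqrt(2π·78).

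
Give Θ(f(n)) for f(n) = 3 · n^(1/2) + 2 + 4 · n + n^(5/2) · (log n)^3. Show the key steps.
f(n) ∈ Θ(n^(5/2) · (log n)^3)

Compare the terms by growth order. For large n, n^a · (log n)^b dominates n^a' · (log n)^b' iff a > a', or (a = a' and b > b'). Ranking the 4 terms shows the dominant one is n^(5/2) · (log n)^3. Hence f(n) ∈ Θ(n^(5/2) · (log n)^3).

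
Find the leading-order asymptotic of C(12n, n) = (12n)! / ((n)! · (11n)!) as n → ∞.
C(12n, n) ~ (8916100448256/285311670611)^(n) · sqrt(6/(11π·n))

Write N = n. Apply Stirling to each factorial:
  (12N)! ~ sqrt(2π·12N) · (12N/e)^(12N),
  N! ~ sqrt(2π N) · (N/e)^N,
  (11N)! ~ sqrt(2π·11N) · (11N/e)^(11N).
The exponential factors combine to (12N)^(12N) / (N^N · (11N)^(11N)) = 12^(12N)/11^(11N) = (12^12/11^11)^N = (8916100448256/285311670611)^N.
The square-root prefactors combine to sqrt(2π·12N) / (sqrt(2π N)·sqrt(2π·11N)) = sqrt(12 / (2π·11·N)) = sqrt(6/(11π·n)).
Substituting N = n: C(12n, n) ~ (8916100448256/285311670611)^(n) · sqrt(6/(11π·n)).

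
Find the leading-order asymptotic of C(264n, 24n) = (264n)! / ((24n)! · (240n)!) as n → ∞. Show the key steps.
C(264n, 24n) ~ (285311670611/10000000000)^(24n) · sqrt(11/(20π·24n))

Write N = 24n. Apply Stirling to each factorial:
  (11N)! ~ sqrt(2π·11N) · (11N/e)^(11N),
  N! ~ sqrt(2π N) · (N/e)^N,
  (10N)! ~ sqrt(2π·10N) · (10N/e)^(10N).
The exponential factors combine to (11N)^(11N) / (N^N · (10N)^(10N)) = 11^(11N)/10^(10N) = (11^11/10^10)^N = (285311670611/10000000000)^N.
The square-root prefactors combine to sqrt(2π·11N) / (sqrt(2π N)·sqrt(2π·10N)) = sqrt(11 / (2π·10·N)) = sqrt(11/(20π·24n)).
Substituting N = 24n: C(264n, 24n) ~ (285311670611/10000000000)^(24n) · sqrt(11/(20π·24n)).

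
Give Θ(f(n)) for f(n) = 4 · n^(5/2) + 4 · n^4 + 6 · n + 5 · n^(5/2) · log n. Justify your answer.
f(n) ∈ Θ(n^4)

Compare the terms by growth order. For large n, n^a · (log n)^b dominates n^a' · (log n)^b' iff a > a', or (a = a' and b > b'). Ranking the 4 terms shows the dominant one is 4 · n^4. Hence f(n) ∈ Θ(n^4).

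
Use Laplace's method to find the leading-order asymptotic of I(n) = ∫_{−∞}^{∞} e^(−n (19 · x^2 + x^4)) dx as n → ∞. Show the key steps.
I(n) ~ sqrt(π/(19n))

φ(x) = 19 · x^2 + x^4 has its unique global minimum at x* = 0 (since φ'(x) = 38x + 4x^3 = 0 only at x = 0 for real x with both coefficients positive, and φ → ∞ as |x| → ∞). At x* = 0, φ(0) = 0 and φ''(0) = 38. Laplace's method then gives
  I(n) ~ sqrt(2π / (n · φ''(0))) · e^(−n φ(0)) = sqrt(2π / (38n)) = sqrt(π/(19n)).
The x^4 term contributes only at subleading order (an O(1/n) relative correction).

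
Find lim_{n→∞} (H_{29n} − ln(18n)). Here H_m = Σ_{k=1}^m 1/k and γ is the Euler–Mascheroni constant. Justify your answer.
lim = ln(29/18) + γ

By Euler-Maclaurin, H_m = ln m + γ + O(1/m). So
  H_{29n} − ln(18n) = ln(29n) + γ − ln(18n) + O(1/n)
                       = ln(29/18) + γ + O(1/n).
Hence the limit is ln(29/18) + γ.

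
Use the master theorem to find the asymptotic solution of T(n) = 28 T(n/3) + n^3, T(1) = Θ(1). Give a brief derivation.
T(n) = Θ(n^(log_3 28))

Master theorem: compare f(n) = n^3 to n^(log_3 28) where log_3 28 ≈ 3.033. Since 3 < log_3 28, we have f(n) = O(n^(log_3 28 − ε)) for some ε > 0 — Case 1. Hence T(n) = Θ(n^(log_3 28)).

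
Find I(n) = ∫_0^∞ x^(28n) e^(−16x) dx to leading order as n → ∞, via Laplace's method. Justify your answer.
I(n) ~ (sqrt(2π·28n) / 16) · (28n/(16e))^(28n)

Write the integrand as exp(28n ln x − 16x) and set f(x) = 28n ln x − 16x. Then f'(x) = 28n/x − 16 = 0 at x* = 28n/16, and f''(x*) = −28n/x*^2 = −16^2/(28n). Laplace's method (interior maximum) gives
  I(n) ~ e^(f(x*)) · sqrt(2π / |f''(x*)|)
        = exp(28n ln(28n/16) − 28n) · sqrt(2π · 28n / 16^2)
        = (28n/16)^(28n) e^(−28n) · sqrt(2π·28n) / 16
        = (sqrt(2π·28n) / 16) · (28n/(16e))^(28n).
This matches Γ(28n+1)/16^(28n+1) with Stirling applied to Γ.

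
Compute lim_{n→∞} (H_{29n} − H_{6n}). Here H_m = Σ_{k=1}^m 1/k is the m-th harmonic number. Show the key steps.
lim = ln(29/6)

Euler-Maclaurin gives H_m = ln m + γ + 1/(2m) + O(1/m^2). The γ and O(1/m) terms cancel in the difference:
  H_{29n} − H_{6n} = ln(29n) − ln(6n) + O(1/n) = ln(29/6) + O(1/n).
Hence the limit is ln(29/6).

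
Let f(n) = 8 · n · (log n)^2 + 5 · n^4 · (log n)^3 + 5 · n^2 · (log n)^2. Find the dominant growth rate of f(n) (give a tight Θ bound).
f(n) ∈ Θ(n^4 · (log n)^3)

Compare the terms by growth order. For large n, n^a · (log n)^b dominates n^a' · (log n)^b' iff a > a', or (a = a' and b > b'). Ranking the 3 terms shows the dominant one is 5 · n^4 · (log n)^3. Hence f(n) ∈ Θ(n^4 · (log n)^3).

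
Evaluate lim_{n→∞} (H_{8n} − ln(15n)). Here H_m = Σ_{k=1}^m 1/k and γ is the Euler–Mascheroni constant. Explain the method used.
lim = ln(8/15) + γ

By Euler-Maclaurin, H_m = ln m + γ + O(1/m). So
  H_{8n} − ln(15n) = ln(8n) + γ − ln(15n) + O(1/n)
                       = ln(8/15) + γ + O(1/n).
Hence the limit is ln(8/15) + γ.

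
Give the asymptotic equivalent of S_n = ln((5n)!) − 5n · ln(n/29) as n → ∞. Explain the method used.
S_n ~ 5n · (ln 145 − 1) + O(ln n)

Stirling: ln((5n)!) = 5n ln(5n) − 5n + O(ln n).
  S_n = 5n ln(5n) − 5n − 5n ln(n/29) + O(ln n)
      = 5n ln(5n) − 5n ln n + 5n ln 29 − 5n + O(ln n)
      = 5n ln 5 + 5n ln 29 − 5n + O(ln n)
      = 5n (ln 145 − 1) + O(ln n).
Numerically ln(145) − 1 ≈ 3.9767.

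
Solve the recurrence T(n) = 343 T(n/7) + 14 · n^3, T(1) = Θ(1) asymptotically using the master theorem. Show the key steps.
T(n) = Θ(n^3 log n)

log_7 343 = 3, and f(n) = 14 · n^3 = Θ(n^(log_7 343)). This is Case 2 of the master theorem: T(n) = Θ(f(n) · log n) = Θ(n^3 log n).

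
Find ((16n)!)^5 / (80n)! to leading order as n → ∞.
((16n)!)^5/(80n)! ~ ((2π·16n)^(4/2) / sqrt(5)) · 5^(−5·16n)  →  0

Write N = 16n. Stirling: N! ~ sqrt(2π N)(N/e)^N and (5N)! ~ sqrt(2π·5N)·(5N/e)^(5N).
  (N!)^5/(5N)! ~ (2π N)^(5/2) (N/e)^(5N) / [sqrt(2π·5N) (5N/e)^(5N)]
     = (2π N)^(5/2) / sqrt(2π·5N) · (N/(5N))^(5N)
     = (2π N)^((5−1)/2) / sqrt(5) · 5^(−5N).
Since 5^5 > 1, the factor 5^(−5N) decays exponentially, so the ratio → 0. Substituting N = 16n gives the stated form.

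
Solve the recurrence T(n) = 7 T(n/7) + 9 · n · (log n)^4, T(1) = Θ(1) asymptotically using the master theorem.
T(n) = Θ(n · (log n)^5)

Here log_7 7 = 1 and f(n) = 9 · n · (log n)^4 = Θ(n^(log_7 7) · (log n)^4). This is the extended Case 2 of the master theorem (f matches the critical exponent up to log factors), giving T(n) = Θ(n^(log_7 7) · (log n)^(4+1)) = Θ(n · (log n)^5).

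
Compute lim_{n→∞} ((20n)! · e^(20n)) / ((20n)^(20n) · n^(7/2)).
lim = 0

Stirling: (20n)! ~ sqrt(2π·20n) · (20n/e)^(20n). Hence
  (20n)! · e^(20n) / (20n)^(20n) ~ sqrt(2π·20n).
Dividing by n^(7/2): sqrt(2π·20n) / n^(7/2) = sqrt(2π·20) · n^((1−7)/2), so the expression behaves like sqrt(2π·20) · n^((1−7)/2) → 0.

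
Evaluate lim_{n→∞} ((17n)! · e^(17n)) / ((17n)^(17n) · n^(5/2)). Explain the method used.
lim = 0

Stirling: (17n)! ~ sqrt(2π·17n) · (17n/e)^(17n). Hence
  (17n)! · e^(17n) / (17n)^(17n) ~ sqrt(2π·17n).
Dividing by n^(5/2): sqrt(2π·17n) / n^(5/2) = sqrt(2π·17) · n^((1−5)/2), so the expression behaves like sqrt(2π·17) · n^((1−5)/2) → 0.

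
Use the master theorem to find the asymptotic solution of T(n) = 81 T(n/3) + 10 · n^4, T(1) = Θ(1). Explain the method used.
T(n) = Θ(n^4 log n)

log_3 81 = 4, and f(n) = 10 · n^4 = Θ(n^(log_3 81)). This is Case 2 of the master theorem: T(n) = Θ(f(n) · log n) = Θ(n^4 log n).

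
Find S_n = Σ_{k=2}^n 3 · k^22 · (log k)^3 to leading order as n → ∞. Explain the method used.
S_n ~ 3 · n^23 · (log n)^3 / 23

By integral comparison, S_n = ∫_1^n 3 · x^22 · (log x)^3 dx + O(n^22 · (log n)^3). For the integral, the leading term of ∫_1^n x^22 (log x)^3 dx is n^23/23 · (log n)^3 (by repeated integration by parts; each step lowers the log-exponent and produces a relatively O(1/log n) correction). Hence S_n ~ 3 · n^23 · (log n)^3 / 23.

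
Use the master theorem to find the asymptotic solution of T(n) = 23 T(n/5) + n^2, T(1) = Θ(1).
T(n) = Θ(n^2)

log_5 23 ≈ 1.948. f(n) = n^2 dominates n^(log_5 23) since 2 > 1.948, and the regularity condition a·f(n/b) = 23·(n/5)^2 = (23/25)·n^2 ≤ c·f(n) holds with c = 23/25 ≈ 0.92 < 1. So this is Case 3: T(n) = Θ(f(n)) = Θ(n^2).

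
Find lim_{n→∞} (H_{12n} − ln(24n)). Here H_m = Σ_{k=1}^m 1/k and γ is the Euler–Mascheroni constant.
lim = −ln 2 + γ

By Euler-Maclaurin, H_m = ln m + γ + O(1/m). So
  H_{12n} − ln(24n) = ln(12n) + γ − ln(24n) + O(1/n)
                       = ln(12/24) + γ + O(1/n).
Hence the limit is ln(12/24) + γ (= −ln 2).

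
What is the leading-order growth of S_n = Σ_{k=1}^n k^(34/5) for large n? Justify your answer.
S_n ~ (5/39) · n^(39/5)

Integral comparison: Σ_{k=1}^n k^(34/5) = ∫_0^n x^(34/5) dx + O(n^(34/5)). The integral is n^(1 + 34/5) / (1 + 34/5) = n^((34+5)/5) / ((34+5)/5) = (5/39) · n^(39/5).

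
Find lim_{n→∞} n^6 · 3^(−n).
lim = 0

Exponentials with base > 1 dominate every fixed polynomial: for any fixed c, n^c / 3^n → 0 as n → ∞ (e.g. by the ratio test, or by writing 3^n = e^(n ln 3) and noting e^(n ln 3) / n^c → ∞). Hence n^6 · 3^(−n) = n^6 / 3^n → 0.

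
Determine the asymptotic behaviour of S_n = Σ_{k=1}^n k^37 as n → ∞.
S_n ~ n^38 / 38

By integral comparison (Euler-Maclaurin), Σ_{k=1}^n k^37 = ∫_0^n x^37 dx + O(n^37) = n^38/38 + O(n^37). (Equivalently, Faulhaber's formula gives the same leading term.)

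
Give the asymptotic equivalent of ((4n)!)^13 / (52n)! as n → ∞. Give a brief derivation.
((4n)!)^13/(52n)! ~ ((2π·4n)^(12/2) / sqrt(13)) · 13^(−13·4n)  →  0

Write N = 4n. Stirling: N! ~ sqrt(2π N)(N/e)^N and (13N)! ~ sqrt(2π·13N)·(13N/e)^(13N).
  (N!)^13/(13N)! ~ (2π N)^(13/2) (N/e)^(13N) / [sqrt(2π·13N) (13N/e)^(13N)]
     = (2π N)^(13/2) / sqrt(2π·13N) · (N/(13N))^(13N)
     = (2π N)^((13−1)/2) / sqrt(13) · 13^(−13N).
Since 13^13 > 1, the factor 13^(−13N) decays exponentially, so the ratio → 0. Substituting N = 4n gives the stated form.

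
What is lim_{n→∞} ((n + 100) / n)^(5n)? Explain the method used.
lim = e^500

Rewrite as (1 + 100/n)^(5n). By the standard limit (1 + x/n)^n → e^x, we have (1 + 100/n)^n → e^100, and raising to the 5th power gives e^500.
More precisely, ln[(1 + 100/n)^(5n)] = 5n · ln(1 + 100/n) = 5n · (100/n + O(1/n^2)) = 500 + O(1/n) → 500.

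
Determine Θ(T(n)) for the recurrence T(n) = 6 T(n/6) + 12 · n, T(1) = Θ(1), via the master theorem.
T(n) = Θ(n log n)

log_6 6 = 1, and f(n) = 12 · n = Θ(n^(log_6 6)). This is Case 2 of the master theorem: T(n) = Θ(f(n) · log n) = Θ(n log n).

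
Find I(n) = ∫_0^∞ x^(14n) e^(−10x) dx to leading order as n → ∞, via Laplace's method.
I(n) ~ (sqrt(2π·14n) / 10) · (14n/(10e))^(14n)

Write the integrand as exp(14n ln x − 10x) and set f(x) = 14n ln x − 10x. Then f'(x) = 14n/x − 10 = 0 at x* = 14n/10, and f''(x*) = −14n/x*^2 = −10^2/(14n). Laplace's method (interior maximum) gives
  I(n) ~ e^(f(x*)) · sqrt(2π / |f''(x*)|)
        = exp(14n ln(14n/10) − 14n) · sqrt(2π · 14n / 10^2)
        = (14n/10)^(14n) e^(−14n) · sqrt(2π·14n) / 10
        = (sqrt(2π·14n) / 10) · (14n/(10e))^(14n).
This matches Γ(14n+1)/10^(14n+1) with Stirling applied to Γ.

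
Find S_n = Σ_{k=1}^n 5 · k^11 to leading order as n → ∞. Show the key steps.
S_n ~ 5 · n^12 / 12

By integral comparison (Euler-Maclaurin), Σ_{k=1}^n 5 · k^11 = 5 · ∫_0^n x^11 dx + O(n^11) = 5 · n^12/12 + O(n^11). (Equivalently, Faulhaber's formula gives the same leading term.)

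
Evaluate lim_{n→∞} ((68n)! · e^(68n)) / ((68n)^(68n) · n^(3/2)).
lim = 0

Stirling: (68n)! ~ sqrt(2π·68n) · (68n/e)^(68n). Hence
  (68n)! · e^(68n) / (68n)^(68n) ~ sqrt(2π·68n).
Dividing by n^(3/2): sqrt(2π·68n) / n^(3/2) = sqrt(2π·68) · n^((1−3)/2), so the expression behaves like sqrt(2π·68) · n^((1−3)/2) → 0.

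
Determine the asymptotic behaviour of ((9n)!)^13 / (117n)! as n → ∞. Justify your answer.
((9n)!)^13/(117n)! ~ ((2π·9n)^(12/2) / sqrt(13)) · 13^(−13·9n)  →  0

Write N = 9n. Stirling: N! ~ sqrt(2π N)(N/e)^N and (13N)! ~ sqrt(2π·13N)·(13N/e)^(13N).
  (N!)^13/(13N)! ~ (2π N)^(13/2) (N/e)^(13N) / [sqrt(2π·13N) (13N/e)^(13N)]
     = (2π N)^(13/2) / sqrt(2π·13N) · (N/(13N))^(13N)
     = (2π N)^((13−1)/2) / sqrt(13) · 13^(−13N).
Since 13^13 > 1, the factor 13^(−13N) decays exponentially, so the ratio → 0. Substituting N = 9n gives the stated form.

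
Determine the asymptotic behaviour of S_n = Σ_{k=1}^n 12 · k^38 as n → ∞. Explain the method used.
S_n ~ 4 · n^39 / 13

By integral comparison (Euler-Maclaurin), Σ_{k=1}^n 12 · k^38 = 12 · ∫_0^n x^38 dx + O(n^38) = 12 · n^39/39 = 4 · n^39 / 13 + O(n^38). (Equivalently, Faulhaber's formula gives the same leading term.)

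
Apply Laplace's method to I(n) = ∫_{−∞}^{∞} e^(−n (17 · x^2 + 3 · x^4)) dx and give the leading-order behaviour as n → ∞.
I(n) ~ sqrt(π/(17n))

φ(x) = 17 · x^2 + 3 · x^4 has its unique global minimum at x* = 0 (since φ'(x) = 34x + 12x^3 = 0 only at x = 0 for real x with both coefficients positive, and φ → ∞ as |x| → ∞). At x* = 0, φ(0) = 0 and φ''(0) = 34. Laplace's method then gives
  I(n) ~ sqrt(2π / (n · φ''(0))) · e^(−n φ(0)) = sqrt(2π / (34n)) = sqrt(π/(17n)).
The 3 · x^4 term contributes only at subleading order (an O(1/n) relative correction).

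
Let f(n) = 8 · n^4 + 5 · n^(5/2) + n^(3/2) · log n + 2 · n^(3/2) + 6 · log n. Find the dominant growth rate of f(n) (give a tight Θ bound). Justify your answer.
f(n) ∈ Θ(n^4)

Compare the terms by growth order. For large n, n^a · (log n)^b dominates n^a' · (log n)^b' iff a > a', or (a = a' and b > b'). Ranking the 5 terms shows the dominant one is 8 · n^4. Hence f(n) ∈ Θ(n^4).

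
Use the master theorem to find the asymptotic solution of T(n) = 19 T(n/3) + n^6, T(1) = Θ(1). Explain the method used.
T(n) = Θ(n^6)

log_3 19 ≈ 2.680. f(n) = n^6 dominates n^(log_3 19) since 6 > 2.680, and the regularity condition a·f(n/b) = 19·(n/3)^6 = (19/729)·n^6 ≤ c·f(n) holds with c = 19/729 ≈ 0.0261 < 1. So this is Case 3: T(n) = Θ(f(n)) = Θ(n^6).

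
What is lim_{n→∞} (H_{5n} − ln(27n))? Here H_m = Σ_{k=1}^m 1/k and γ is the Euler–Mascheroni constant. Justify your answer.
lim = ln(5/27) + γ

By Euler-Maclaurin, H_m = ln m + γ + O(1/m). So
  H_{5n} − ln(27n) = ln(5n) + γ − ln(27n) + O(1/n)
                       = ln(5/27) + γ + O(1/n).
Hence the limit is ln(5/27) + γ.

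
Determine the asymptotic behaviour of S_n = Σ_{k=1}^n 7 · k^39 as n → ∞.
S_n ~ 7 · n^40 / 40

By integral comparison (Euler-Maclaurin), Σ_{k=1}^n 7 · k^39 = 7 · ∫_0^n x^39 dx + O(n^39) = 7 · n^40/40 + O(n^39). (Equivalently, Faulhaber's formula gives the same leading term.)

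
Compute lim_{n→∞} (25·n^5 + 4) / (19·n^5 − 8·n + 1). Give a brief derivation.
lim = 25/19

For large n the leading n^5 terms dominate both numerator and denominator. Dividing top and bottom by n^5, every other term tends to 0, leaving 25/19.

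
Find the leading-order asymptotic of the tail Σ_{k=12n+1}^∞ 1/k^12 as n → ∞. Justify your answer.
Σ_{k>12n} 1/k^12 ~ 1/(11 · (12n)^11)

Compare to the integral: ∫_{12n}^∞ x^(−12) dx = [−x^(−11)/11]_{12n}^∞ = 1/((12−1)·(12n)^11). Euler-Maclaurin then gives
  Σ_{k>12n} 1/k^12 = ∫_{12n}^∞ dx/x^12 − 1/(2·(12n)^12) + O(1/(12n)^13).
(Equivalently this is ζ(12) − Σ_{k≤12n} 1/k^12.)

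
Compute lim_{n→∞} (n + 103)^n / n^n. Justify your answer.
lim = e^103

Rewrite as (1 + 103/n)^(n). By the standard limit (1 + x/n)^n → e^x, we have (1 + 103/n)^n → e^103, and raising to the 1st power gives e^103.
More precisely, ln[(1 + 103/n)^(n)] = n · ln(1 + 103/n) = n · (103/n + O(1/n^2)) = 103 + O(1/n) → 103.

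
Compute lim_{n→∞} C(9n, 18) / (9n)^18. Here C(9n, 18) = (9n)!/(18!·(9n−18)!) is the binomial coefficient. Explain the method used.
lim = 1/18! = 1/6402373705728000

With N = 9n → ∞: C(N, 18) / N^18 = [N(N−1)…(N−17)] / (18! · N^18) = (1/18!) · 1 · (1 − 1/(9n)) · … · (1 − 17/(9n)). Each factor → 1 as N → ∞, so the limit is 1/18! = 1/6402373705728000.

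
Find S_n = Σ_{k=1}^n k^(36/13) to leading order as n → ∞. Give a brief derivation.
S_n ~ (13/49) · n^(49/13)

Integral comparison: Σ_{k=1}^n k^(36/13) = ∫_0^n x^(36/13) dx + O(n^(36/13)). The integral is n^(1 + 36/13) / (1 + 36/13) = n^((36+13)/13) / ((36+13)/13) = (13/49) · n^(49/13).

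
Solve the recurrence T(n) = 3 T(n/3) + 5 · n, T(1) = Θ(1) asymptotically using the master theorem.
T(n) = Θ(n log n)

log_3 3 = 1, and f(n) = 5 · n = Θ(n^(log_3 3)). This is Case 2 of the master theorem: T(n) = Θ(f(n) · log n) = Θ(n log n).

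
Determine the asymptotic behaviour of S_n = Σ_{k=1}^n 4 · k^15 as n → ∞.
S_n ~ n^16 / 4

By integral comparison (Euler-Maclaurin), Σ_{k=1}^n 4 · k^15 = 4 · ∫_0^n x^15 dx + O(n^15) = 4 · n^16/16 = n^16 / 4 + O(n^15). (Equivalently, Faulhaber's formula gives the same leading term.)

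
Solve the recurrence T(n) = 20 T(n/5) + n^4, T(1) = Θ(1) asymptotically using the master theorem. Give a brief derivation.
T(n) = Θ(n^4)

log_5 20 ≈ 1.861. f(n) = n^4 dominates n^(log_5 20) since 4 > 1.861, and the regularity condition a·f(n/b) = 20·(n/5)^4 = (20/625)·n^4 ≤ c·f(n) holds with c = 20/625 ≈ 0.032 < 1. So this is Case 3: T(n) = Θ(f(n)) = Θ(n^4).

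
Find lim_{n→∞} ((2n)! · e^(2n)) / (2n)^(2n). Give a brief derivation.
lim = ∞

Stirling: (2n)! ~ sqrt(2π·2n) · (2n/e)^(2n). Hence
  (2n)! · e^(2n) / (2n)^(2n) ~ sqrt(2π·2n) = sqrt(2π·2) · sqrt(n) → ∞.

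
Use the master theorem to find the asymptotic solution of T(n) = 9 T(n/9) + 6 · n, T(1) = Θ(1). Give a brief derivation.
T(n) = Θ(n log n)

log_9 9 = 1, and f(n) = 6 · n = Θ(n^(log_9 9)). This is Case 2 of the master theorem: T(n) = Θ(f(n) · log n) = Θ(n log n).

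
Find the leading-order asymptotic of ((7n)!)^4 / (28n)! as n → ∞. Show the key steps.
((7n)!)^4/(28n)! ~ ((2π·7n)^(3/2) / 2) · 4^(−4·7n)  →  0

Write N = 7n. Stirling: N! ~ sqrt(2π N)(N/e)^N and (4N)! ~ sqrt(2π·4N)·(4N/e)^(4N).
  (N!)^4/(4N)! ~ (2π N)^(4/2) (N/e)^(4N) / [sqrt(2π·4N) (4N/e)^(4N)]
     = (2π N)^(4/2) / sqrt(2π·4N) · (N/(4N))^(4N)
     = (2π N)^((4−1)/2) / 2 · 4^(−4N).
Since 4^4 > 1, the factor 4^(−4N) decays exponentially, so the ratio → 0. Substituting N = 7n gives the stated form.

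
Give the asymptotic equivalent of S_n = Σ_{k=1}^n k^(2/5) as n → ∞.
S_n ~ (5/7) · n^(7/5)

Integral comparison: Σ_{k=1}^n k^(2/5) = ∫_0^n x^(2/5) dx + O(n^(2/5)). The integral is n^(1 + 2/5) / (1 + 2/5) = n^((2+5)/5) / ((2+5)/5) = (5/7) · n^(7/5).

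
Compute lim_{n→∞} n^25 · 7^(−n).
lim = 0

Exponentials with base > 1 dominate every fixed polynomial: for any fixed c, n^c / 7^n → 0 as n → ∞ (e.g. by the ratio test, or by writing 7^n = e^(n ln 7) and noting e^(n ln 7) / n^c → ∞). Hence n^25 · 7^(−n) = n^25 / 7^n → 0.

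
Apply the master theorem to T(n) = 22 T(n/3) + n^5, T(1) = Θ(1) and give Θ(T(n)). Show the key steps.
T(n) = Θ(n^5)

log_3 22 ≈ 2.814. f(n) = n^5 dominates n^(log_3 22) since 5 > 2.814, and the regularity condition a·f(n/b) = 22·(n/3)^5 = (22/243)·n^5 ≤ c·f(n) holds with c = 22/243 ≈ 0.0905 < 1. So this is Case 3: T(n) = Θ(f(n)) = Θ(n^5).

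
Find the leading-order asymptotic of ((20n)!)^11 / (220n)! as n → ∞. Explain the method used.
((20n)!)^11/(220n)! ~ ((2π·20n)^(10/2) / sqrt(11)) · 11^(−11·20n)  →  0

Write N = 20n. Stirling: N! ~ sqrt(2π N)(N/e)^N and (11N)! ~ sqrt(2π·11N)·(11N/e)^(11N).
  (N!)^11/(11N)! ~ (2π N)^(11/2) (N/e)^(11N) / [sqrt(2π·11N) (11N/e)^(11N)]
     = (2π N)^(11/2) / sqrt(2π·11N) · (N/(11N))^(11N)
     = (2π N)^((11−1)/2) / sqrt(11) · 11^(−11N).
Since 11^11 > 1, the factor 11^(−11N) decays exponentially, so the ratio → 0. Substituting N = 20n gives the stated form.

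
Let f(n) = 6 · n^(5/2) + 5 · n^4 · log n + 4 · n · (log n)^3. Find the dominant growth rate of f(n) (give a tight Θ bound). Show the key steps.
f(n) ∈ Θ(n^4 · log n)

Compare the terms by growth order. For large n, n^a · (log n)^b dominates n^a' · (log n)^b' iff a > a', or (a = a' and b > b'). Ranking the 3 terms shows the dominant one is 5 · n^4 · log n. Hence f(n) ∈ Θ(n^4 · log n).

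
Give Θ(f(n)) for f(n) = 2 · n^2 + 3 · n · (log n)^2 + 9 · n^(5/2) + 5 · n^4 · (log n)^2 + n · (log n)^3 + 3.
f(n) ∈ Θ(n^4 · (log n)^2)

Compare the terms by growth order. For large n, n^a · (log n)^b dominates n^a' · (log n)^b' iff a > a', or (a = a' and b > b'). Ranking the 6 terms shows the dominant one is 5 · n^4 · (log n)^2. Hence f(n) ∈ Θ(n^4 · (log n)^2).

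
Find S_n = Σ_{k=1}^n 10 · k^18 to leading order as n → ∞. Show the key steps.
S_n ~ 10 · n^19 / 19

By integral comparison (Euler-Maclaurin), Σ_{k=1}^n 10 · k^18 = 10 · ∫_0^n x^18 dx + O(n^18) = 10 · n^19/19 + O(n^18). (Equivalently, Faulhaber's formula gives the same leading term.)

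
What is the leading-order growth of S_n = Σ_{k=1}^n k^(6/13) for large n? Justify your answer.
S_n ~ (13/19) · n^(19/13)

Integral comparison: Σ_{k=1}^n k^(6/13) = ∫_0^n x^(6/13) dx + O(n^(6/13)). The integral is n^(1 + 6/13) / (1 + 6/13) = n^((6+13)/13) / ((6+13)/13) = (13/19) · n^(19/13).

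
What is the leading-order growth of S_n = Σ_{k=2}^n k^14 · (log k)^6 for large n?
S_n ~ n^15 · (log n)^6 / 15

By integral comparison, S_n = ∫_1^n x^14 · (log x)^6 dx + O(n^14 · (log n)^6). For the integral, the leading term of ∫_1^n x^14 (log x)^6 dx is n^15/15 · (log n)^6 (by repeated integration by parts; each step lowers the log-exponent and produces a relatively O(1/log n) correction). Hence S_n ~ n^15 · (log n)^6 / 15.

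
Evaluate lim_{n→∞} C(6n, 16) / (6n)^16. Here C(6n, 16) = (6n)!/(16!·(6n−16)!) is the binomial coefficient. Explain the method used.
lim = 1/16! = 1/20922789888000

With N = 6n → ∞: C(N, 16) / N^16 = [N(N−1)…(N−15)] / (16! · N^16) = (1/16!) · 1 · (1 − 1/(6n)) · … · (1 − 15/(6n)). Each factor → 1 as N → ∞, so the limit is 1/16! = 1/20922789888000.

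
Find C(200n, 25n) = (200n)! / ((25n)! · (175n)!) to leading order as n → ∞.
C(200n, 25n) ~ (16777216/823543)^(25n) · sqrt(4/(7π·25n))

Write N = 25n. Apply Stirling to each factorial:
  (8N)! ~ sqrt(2π·8N) · (8N/e)^(8N),
  N! ~ sqrt(2π N) · (N/e)^N,
  (7N)! ~ sqrt(2π·7N) · (7N/e)^(7N).
The exponential factors combine to (8N)^(8N) / (N^N · (7N)^(7N)) = 8^(8N)/7^(7N) = (8^8/7^7)^N = (16777216/823543)^N.
The square-root prefactors combine to sqrt(2π·8N) / (sqrt(2π N)·sqrt(2π·7N)) = sqrt(8 / (2π·7·N)) = sqrt(4/(7π·25n)).
Substituting N = 25n: C(200n, 25n) ~ (16777216/823543)^(25n) · sqrt(4/(7π·25n)).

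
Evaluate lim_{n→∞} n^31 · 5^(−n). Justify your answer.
lim = 0

Exponentials with base > 1 dominate every fixed polynomial: for any fixed c, n^c / 5^n → 0 as n → ∞ (e.g. by the ratio test, or by writing 5^n = e^(n ln 5) and noting e^(n ln 5) / n^c → ∞). Hence n^31 · 5^(−n) = n^31 / 5^n → 0.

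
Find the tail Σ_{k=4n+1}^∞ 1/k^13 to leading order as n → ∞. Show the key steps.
Σ_{k>4n} 1/k^13 ~ 1/(12 · (4n)^12)

Compare to the integral: ∫_{4n}^∞ x^(−13) dx = [−x^(−12)/12]_{4n}^∞ = 1/((13−1)·(4n)^12). Euler-Maclaurin then gives
  Σ_{k>4n} 1/k^13 = ∫_{4n}^∞ dx/x^13 − 1/(2·(4n)^13) + O(1/(4n)^14).
(Equivalently this is ζ(13) − Σ_{k≤4n} 1/k^13.)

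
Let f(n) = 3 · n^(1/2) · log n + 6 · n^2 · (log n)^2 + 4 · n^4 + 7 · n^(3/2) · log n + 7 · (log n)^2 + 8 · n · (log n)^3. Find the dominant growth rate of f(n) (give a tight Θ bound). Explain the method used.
f(n) ∈ Θ(n^4)

Compare the terms by growth order. For large n, n^a · (log n)^b dominates n^a' · (log n)^b' iff a > a', or (a = a' and b > b'). Ranking the 6 terms shows the dominant one is 4 · n^4. Hence f(n) ∈ Θ(n^4).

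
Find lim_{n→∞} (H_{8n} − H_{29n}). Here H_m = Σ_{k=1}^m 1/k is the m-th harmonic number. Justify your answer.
lim = ln(8/29)

Euler-Maclaurin gives H_m = ln m + γ + 1/(2m) + O(1/m^2). The γ and O(1/m) terms cancel in the difference:
  H_{8n} − H_{29n} = ln(8n) − ln(29n) + O(1/n) = ln(8/29) + O(1/n).
Hence the limit is ln(8/29).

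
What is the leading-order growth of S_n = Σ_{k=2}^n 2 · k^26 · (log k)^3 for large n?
S_n ~ 2 · n^27 · (log n)^3 / 27

By integral comparison, S_n = ∫_1^n 2 · x^26 · (log x)^3 dx + O(n^26 · (log n)^3). For the integral, the leading term of ∫_1^n x^26 (log x)^3 dx is n^27/27 · (log n)^3 (by repeated integration by parts; each step lowers the log-exponent and produces a relatively O(1/log n) correction). Hence S_n ~ 2 · n^27 · (log n)^3 / 27.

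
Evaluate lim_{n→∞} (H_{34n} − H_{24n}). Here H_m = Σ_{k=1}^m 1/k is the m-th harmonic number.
lim = ln(34/24) = ln(17/12)

Euler-Maclaurin gives H_m = ln m + γ + 1/(2m) + O(1/m^2). The γ and O(1/m) terms cancel in the difference:
  H_{34n} − H_{24n} = ln(34n) − ln(24n) + O(1/n) = ln(34/24) + O(1/n).
Hence the limit is ln(34/24) = ln(17/12).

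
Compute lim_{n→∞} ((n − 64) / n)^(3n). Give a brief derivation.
lim = e^(−192)

Rewrite as (1 − 64/n)^(3n). By the standard limit (1 + x/n)^n → e^x, we have (1 − 64/n)^n → e^(−64), and raising to the 3rd power gives e^(−192).
More precisely, ln[(1 − 64/n)^(3n)] = 3n · ln(1 − 64/n) = 3n · (-64/n + O(1/n^2)) = -192 + O(1/n) → -192.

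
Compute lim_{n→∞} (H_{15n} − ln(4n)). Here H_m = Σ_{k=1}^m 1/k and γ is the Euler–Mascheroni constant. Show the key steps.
lim = ln(15/4) + γ

By Euler-Maclaurin, H_m = ln m + γ + O(1/m). So
  H_{15n} − ln(4n) = ln(15n) + γ − ln(4n) + O(1/n)
                       = ln(15/4) + γ + O(1/n).
Hence the limit is ln(15/4) + γ.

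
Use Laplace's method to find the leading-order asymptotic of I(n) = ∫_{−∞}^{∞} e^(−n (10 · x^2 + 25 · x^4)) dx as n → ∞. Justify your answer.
I(n) ~ sqrt(π/(10n))

φ(x) = 10 · x^2 + 25 · x^4 has its unique global minimum at x* = 0 (since φ'(x) = 20x + 100x^3 = 0 only at x = 0 for real x with both coefficients positive, and φ → ∞ as |x| → ∞). At x* = 0, φ(0) = 0 and φ''(0) = 20. Laplace's method then gives
  I(n) ~ sqrt(2π / (n · φ''(0))) · e^(−n φ(0)) = sqrt(2π / (20n)) = sqrt(π/(10n)).
The 25 · x^4 term contributes only at subleading order (an O(1/n) relative correction).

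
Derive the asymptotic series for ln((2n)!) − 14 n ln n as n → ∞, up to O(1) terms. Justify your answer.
ln((2n)!) − 14 n ln n = −12 n ln n + 2(ln 2 − 1) n + (1/2) ln(2π·2n) + O(1/n)

Stirling: ln((2n)!) = 2n ln(2n) − 2n + (1/2) ln(2π·2n) + O(1/n).
Expand 2n ln(2n) = 2n (ln n + ln 2) = 2n ln n + 2n ln 2.
Subtract 14n ln n: leading term is (2 − 14) n ln n = −12 n ln n. The next term is 2n ln 2 − 2n = 2(ln 2 − 1) n. Then the (1/2) ln(2π·2n) correction.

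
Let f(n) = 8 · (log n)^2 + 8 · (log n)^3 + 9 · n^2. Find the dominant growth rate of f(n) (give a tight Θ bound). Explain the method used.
f(n) ∈ Θ(n^2)

Compare the terms by growth order. For large n, n^a · (log n)^b dominates n^a' · (log n)^b' iff a > a', or (a = a' and b > b'). Ranking the 3 terms shows the dominant one is 9 · n^2. Hence f(n) ∈ Θ(n^2).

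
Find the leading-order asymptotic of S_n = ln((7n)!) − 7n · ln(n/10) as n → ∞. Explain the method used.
S_n ~ 7n · (ln 70 − 1) + O(ln n)

Stirling: ln((7n)!) = 7n ln(7n) − 7n + O(ln n).
  S_n = 7n ln(7n) − 7n − 7n ln(n/10) + O(ln n)
      = 7n ln(7n) − 7n ln n + 7n ln 10 − 7n + O(ln n)
      = 7n ln 7 + 7n ln 10 − 7n + O(ln n)
      = 7n (ln 70 − 1) + O(ln n).
Numerically ln(70) − 1 ≈ 3.2485.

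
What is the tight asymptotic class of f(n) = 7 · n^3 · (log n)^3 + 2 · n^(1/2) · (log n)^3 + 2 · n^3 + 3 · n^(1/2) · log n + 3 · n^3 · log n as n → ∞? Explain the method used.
f(n) ∈ Θ(n^3 · (log n)^3)

Compare the terms by growth order. For large n, n^a · (log n)^b dominates n^a' · (log n)^b' iff a > a', or (a = a' and b > b'). Ranking the 5 terms shows the dominant one is 7 · n^3 · (log n)^3. Hence f(n) ∈ Θ(n^3 · (log n)^3).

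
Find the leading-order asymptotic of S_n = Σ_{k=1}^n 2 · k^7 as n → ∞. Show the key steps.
S_n ~ n^8 / 4

By integral comparison (Euler-Maclaurin), Σ_{k=1}^n 2 · k^7 = 2 · ∫_0^n x^7 dx + O(n^7) = 2 · n^8/8 = n^8 / 4 + O(n^7). (Equivalently, Faulhaber's formula gives the same leading term.)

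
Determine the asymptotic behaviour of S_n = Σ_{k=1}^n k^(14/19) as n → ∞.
S_n ~ (19/33) · n^(33/19)

Integral comparison: Σ_{k=1}^n k^(14/19) = ∫_0^n x^(14/19) dx + O(n^(14/19)). The integral is n^(1 + 14/19) / (1 + 14/19) = n^((14+19)/19) / ((14+19)/19) = (19/33) · n^(33/19).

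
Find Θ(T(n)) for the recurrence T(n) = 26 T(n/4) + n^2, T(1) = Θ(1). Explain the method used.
T(n) = Θ(n^(log_4 26))

Master theorem: compare f(n) = n^2 to n^(log_4 26) where log_4 26 ≈ 2.350. Since 2 < log_4 26, we have f(n) = O(n^(log_4 26 − ε)) for some ε > 0 — Case 1. Hence T(n) = Θ(n^(log_4 26)).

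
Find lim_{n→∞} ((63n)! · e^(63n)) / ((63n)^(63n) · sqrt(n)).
lim = sqrt(2π·63)

Stirling: (63n)! ~ sqrt(2π·63n) · (63n/e)^(63n). Hence
  (63n)! · e^(63n) / (63n)^(63n) ~ sqrt(2π·63n).
Dividing by sqrt(n): sqrt(2π·63n) / sqrt(n) = sqrt(2π·63) · n^((1−1)/2), so the limit is sqrt(2π·63).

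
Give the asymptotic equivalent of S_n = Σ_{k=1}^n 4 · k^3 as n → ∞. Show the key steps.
S_n ~ n^4

By integral comparison (Euler-Maclaurin), Σ_{k=1}^n 4 · k^3 = 4 · ∫_0^n x^3 dx + O(n^3) = 4 · n^4/4 = n^4 + O(n^3). (Equivalently, Faulhaber's formula gives the same leading term.)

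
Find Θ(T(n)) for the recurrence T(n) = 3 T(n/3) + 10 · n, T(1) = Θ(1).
T(n) = Θ(n log n)

log_3 3 = 1, and f(n) = 10 · n = Θ(n^(log_3 3)). This is Case 2 of the master theorem: T(n) = Θ(f(n) · log n) = Θ(n log n).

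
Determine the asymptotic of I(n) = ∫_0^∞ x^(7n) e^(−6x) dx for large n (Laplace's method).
I(n) ~ (sqrt(2π·7n) / 6) · (7n/(6e))^(7n)

Write the integrand as exp(7n ln x − 6x) and set f(x) = 7n ln x − 6x. Then f'(x) = 7n/x − 6 = 0 at x* = 7n/6, and f''(x*) = −7n/x*^2 = −6^2/(7n). Laplace's method (interior maximum) gives
  I(n) ~ e^(f(x*)) · sqrt(2π / |f''(x*)|)
        = exp(7n ln(7n/6) − 7n) · sqrt(2π · 7n / 6^2)
        = (7n/6)^(7n) e^(−7n) · sqrt(2π·7n) / 6
        = (sqrt(2π·7n) / 6) · (7n/(6e))^(7n).
This matches Γ(7n+1)/6^(7n+1) with Stirling applied to Γ.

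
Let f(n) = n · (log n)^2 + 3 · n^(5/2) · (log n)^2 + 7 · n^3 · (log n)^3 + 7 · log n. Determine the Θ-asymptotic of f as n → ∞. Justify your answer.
f(n) ∈ Θ(n^3 · (log n)^3)

Compare the terms by growth order. For large n, n^a · (log n)^b dominates n^a' · (log n)^b' iff a > a', or (a = a' and b > b'). Ranking the 4 terms shows the dominant one is 7 · n^3 · (log n)^3. Hence f(n) ∈ Θ(n^3 · (log n)^3).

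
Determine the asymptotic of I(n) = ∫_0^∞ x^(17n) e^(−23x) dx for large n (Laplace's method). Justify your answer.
I(n) ~ (sqrt(2π·17n) / 23) · (17n/(23e))^(17n)

Write the integrand as exp(17n ln x − 23x) and set f(x) = 17n ln x − 23x. Then f'(x) = 17n/x − 23 = 0 at x* = 17n/23, and f''(x*) = −17n/x*^2 = −23^2/(17n). Laplace's method (interior maximum) gives
  I(n) ~ e^(f(x*)) · sqrt(2π / |f''(x*)|)
        = exp(17n ln(17n/23) − 17n) · sqrt(2π · 17n / 23^2)
        = (17n/23)^(17n) e^(−17n) · sqrt(2π·17n) / 23
        = (sqrt(2π·17n) / 23) · (17n/(23e))^(17n).
This matches Γ(17n+1)/23^(17n+1) with Stirling applied to Γ.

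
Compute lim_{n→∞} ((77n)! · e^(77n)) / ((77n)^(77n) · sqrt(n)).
lim = sqrt(2π·77)

Stirling: (77n)! ~ sqrt(2π·77n) · (77n/e)^(77n). Hence
  (77n)! · e^(77n) / (77n)^(77n) ~ sqrt(2π·77n).
Dividing by sqrt(n): sqrt(2π·77n) / sqrt(n) = sqrt(2π·77) · n^((1−1)/2), so the limit is sqrt(2π·77).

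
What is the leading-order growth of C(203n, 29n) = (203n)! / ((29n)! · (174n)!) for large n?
C(203n, 29n) ~ (823543/46656)^(29n) · sqrt(7/(12π·29n))

Write N = 29n. Apply Stirling to each factorial:
  (7N)! ~ sqrt(2π·7N) · (7N/e)^(7N),
  N! ~ sqrt(2π N) · (N/e)^N,
  (6N)! ~ sqrt(2π·6N) · (6N/e)^(6N).
The exponential factors combine to (7N)^(7N) / (N^N · (6N)^(6N)) = 7^(7N)/6^(6N) = (7^7/6^6)^N = (823543/46656)^N.
The square-root prefactors combine to sqrt(2π·7N) / (sqrt(2π N)·sqrt(2π·6N)) = sqrt(7 / (2π·6·N)) = sqrt(7/(12π·29n)).
Substituting N = 29n: C(203n, 29n) ~ (823543/46656)^(29n) · sqrt(7/(12π·29n)).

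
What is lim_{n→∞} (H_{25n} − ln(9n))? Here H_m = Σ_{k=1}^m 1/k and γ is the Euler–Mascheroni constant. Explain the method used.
lim = ln(25/9) + γ

By Euler-Maclaurin, H_m = ln m + γ + O(1/m). So
  H_{25n} − ln(9n) = ln(25n) + γ − ln(9n) + O(1/n)
                       = ln(25/9) + γ + O(1/n).
Hence the limit is ln(25/9) + γ.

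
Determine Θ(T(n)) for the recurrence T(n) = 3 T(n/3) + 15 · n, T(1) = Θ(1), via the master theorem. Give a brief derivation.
T(n) = Θ(n log n)

log_3 3 = 1, and f(n) = 15 · n = Θ(n^(log_3 3)). This is Case 2 of the master theorem: T(n) = Θ(f(n) · log n) = Θ(n log n).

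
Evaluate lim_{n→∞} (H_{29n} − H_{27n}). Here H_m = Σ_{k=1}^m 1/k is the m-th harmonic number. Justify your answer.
lim = ln(29/27)

Euler-Maclaurin gives H_m = ln m + γ + 1/(2m) + O(1/m^2). The γ and O(1/m) terms cancel in the difference:
  H_{29n} − H_{27n} = ln(29n) − ln(27n) + O(1/n) = ln(29/27) + O(1/n).
Hence the limit is ln(29/27).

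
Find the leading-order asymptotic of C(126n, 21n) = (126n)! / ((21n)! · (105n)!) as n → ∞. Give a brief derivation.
C(126n, 21n) ~ (46656/3125)^(21n) · sqrt(3/(5π·21n))

Write N = 21n. Apply Stirling to each factorial:
  (6N)! ~ sqrt(2π·6N) · (6N/e)^(6N),
  N! ~ sqrt(2π N) · (N/e)^N,
  (5N)! ~ sqrt(2π·5N) · (5N/e)^(5N).
The exponential factors combine to (6N)^(6N) / (N^N · (5N)^(5N)) = 6^(6N)/5^(5N) = (6^6/5^5)^N = (46656/3125)^N.
The square-root prefactors combine to sqrt(2π·6N) / (sqrt(2π N)·sqrt(2π·5N)) = sqrt(6 / (2π·5·N)) = sqrt(3/(5π·21n)).
Substituting N = 21n: C(126n, 21n) ~ (46656/3125)^(21n) · sqrt(3/(5π·21n)).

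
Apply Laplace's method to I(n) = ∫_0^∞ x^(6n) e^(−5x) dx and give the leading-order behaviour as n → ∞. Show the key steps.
I(n) ~ (sqrt(2π·6n) / 5) · (6n/(5e))^(6n)

Write the integrand as exp(6n ln x − 5x) and set f(x) = 6n ln x − 5x. Then f'(x) = 6n/x − 5 = 0 at x* = 6n/5, and f''(x*) = −6n/x*^2 = −5^2/(6n). Laplace's method (interior maximum) gives
  I(n) ~ e^(f(x*)) · sqrt(2π / |f''(x*)|)
        = exp(6n ln(6n/5) − 6n) · sqrt(2π · 6n / 5^2)
        = (6n/5)^(6n) e^(−6n) · sqrt(2π·6n) / 5
        = (sqrt(2π·6n) / 5) · (6n/(5e))^(6n).
This matches Γ(6n+1)/5^(6n+1) with Stirling applied to Γ.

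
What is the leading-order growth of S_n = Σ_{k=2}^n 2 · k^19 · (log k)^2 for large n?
S_n ~ n^20 · (log n)^2 / 10

By integral comparison, S_n = ∫_1^n 2 · x^19 · (log x)^2 dx + O(n^19 · (log n)^2). For the integral, the leading term of ∫_1^n x^19 (log x)^2 dx is n^20/20 · (log n)^2 (by repeated integration by parts; each step lowers the log-exponent and produces a relatively O(1/log n) correction). Hence S_n ~ n^20 · (log n)^2 / 10.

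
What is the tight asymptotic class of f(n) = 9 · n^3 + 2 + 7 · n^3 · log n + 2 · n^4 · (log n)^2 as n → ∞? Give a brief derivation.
f(n) ∈ Θ(n^4 · (log n)^2)

Compare the terms by growth order. For large n, n^a · (log n)^b dominates n^a' · (log n)^b' iff a > a', or (a = a' and b > b'). Ranking the 4 terms shows the dominant one is 2 · n^4 · (log n)^2. Hence f(n) ∈ Θ(n^4 · (log n)^2).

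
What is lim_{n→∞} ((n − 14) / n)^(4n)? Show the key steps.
lim = e^(−56)

Rewrite as (1 − 14/n)^(4n). By the standard limit (1 + x/n)^n → e^x, we have (1 − 14/n)^n → e^(−14), and raising to the 4th power gives e^(−56).
More precisely, ln[(1 − 14/n)^(4n)] = 4n · ln(1 − 14/n) = 4n · (-14/n + O(1/n^2)) = -56 + O(1/n) → -56.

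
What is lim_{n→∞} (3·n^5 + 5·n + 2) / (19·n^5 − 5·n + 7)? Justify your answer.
lim = 3/19

For large n the leading n^5 terms dominate both numerator and denominator. Dividing top and bottom by n^5, every other term tends to 0, leaving 3/19.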